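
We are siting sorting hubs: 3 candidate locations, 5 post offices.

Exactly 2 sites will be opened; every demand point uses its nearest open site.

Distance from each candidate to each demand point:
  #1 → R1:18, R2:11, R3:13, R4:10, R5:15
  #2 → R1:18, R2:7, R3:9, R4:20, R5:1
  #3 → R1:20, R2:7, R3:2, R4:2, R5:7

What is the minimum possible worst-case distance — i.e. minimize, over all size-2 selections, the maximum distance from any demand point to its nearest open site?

Open {#1, #2}.
  Farthest demand point is R1 at distance 18 (to #1); all others are ≤ 18.
With {#1, #3} the worst case is 18.
With {#2, #3} the worst case is 18.
No size-2 selection achieves below 18.

18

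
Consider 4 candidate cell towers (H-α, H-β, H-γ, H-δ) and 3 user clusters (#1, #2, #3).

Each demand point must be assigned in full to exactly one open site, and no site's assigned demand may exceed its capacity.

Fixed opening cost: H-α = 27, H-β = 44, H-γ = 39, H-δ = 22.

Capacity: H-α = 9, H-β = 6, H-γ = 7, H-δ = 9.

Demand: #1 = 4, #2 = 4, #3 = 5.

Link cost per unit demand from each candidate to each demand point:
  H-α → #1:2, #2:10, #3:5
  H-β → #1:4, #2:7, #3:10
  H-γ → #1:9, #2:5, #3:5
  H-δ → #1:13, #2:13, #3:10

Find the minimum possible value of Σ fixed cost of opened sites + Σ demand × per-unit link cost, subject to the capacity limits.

Open {H-α, H-γ}; cheapest assignment that respects the capacities:
  H-α (cap 9, load 9): #1, #3 — cost 4×2 + 5×5 = 33
  H-γ (cap 7, load 4): #2 — cost 4×5 = 20
  Shipping 53, fixed 66 → total 119.
  Any other capacity-feasible assignment to {H-α, H-γ} ships for at least 53.
Compare {H-α, H-β}: its best feasible assignment gives total 132.
Compare {H-α, H-δ}: its best feasible assignment gives total 134.
Every other set of open sites that can feasibly serve all demand totals ≥ 132 even under its best assignment. Minimum: 119.

119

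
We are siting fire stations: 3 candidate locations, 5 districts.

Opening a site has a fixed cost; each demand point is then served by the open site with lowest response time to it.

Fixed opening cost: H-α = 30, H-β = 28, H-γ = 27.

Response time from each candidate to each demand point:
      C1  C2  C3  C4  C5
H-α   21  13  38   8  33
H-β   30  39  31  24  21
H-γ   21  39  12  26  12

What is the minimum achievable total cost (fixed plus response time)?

Open {H-α, H-γ}: assign each demand point to its cheapest open site.
  C1→H-α 21, C2→H-α 13, C3→H-γ 12, C4→H-α 8, C5→H-γ 12
  response time 66, fixed 57 → total 123.
Compare {H-γ}: response time 110 + fixed 27 = 137.
Compare {H-α}: response time 113 + fixed 30 = 143.
Compare {H-α, H-β, H-γ}: response time 66 + fixed 85 = 151.
All other subsets cost ≥ 137. Minimum total cost: 123.

123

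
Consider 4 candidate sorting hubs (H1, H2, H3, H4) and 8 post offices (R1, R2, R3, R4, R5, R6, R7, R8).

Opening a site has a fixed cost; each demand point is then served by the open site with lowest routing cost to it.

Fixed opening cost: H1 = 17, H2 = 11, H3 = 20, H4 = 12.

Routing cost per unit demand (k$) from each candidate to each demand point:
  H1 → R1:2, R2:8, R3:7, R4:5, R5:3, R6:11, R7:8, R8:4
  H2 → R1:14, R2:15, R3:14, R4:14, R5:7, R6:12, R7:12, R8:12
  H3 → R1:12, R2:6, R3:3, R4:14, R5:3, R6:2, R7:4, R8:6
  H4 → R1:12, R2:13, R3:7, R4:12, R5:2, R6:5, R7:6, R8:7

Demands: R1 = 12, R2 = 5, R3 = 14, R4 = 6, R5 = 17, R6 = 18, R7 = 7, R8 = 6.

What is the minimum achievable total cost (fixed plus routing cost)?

Open {H1, H3, H4}: assign each demand point to its cheapest open site.
  R1→H1 12×2=24, R2→H3 5×6=30, R3→H3 14×3=42, R4→H1 6×5=30, R5→H4 17×2=34, R6→H3 18×2=36, R7→H3 7×4=28, R8→H1 6×4=24
  routing cost 248, fixed 49 → total 297.
Compare {H1, H3}: routing cost 265 + fixed 37 = 302.
Compare {H1, H2, H3, H4}: routing cost 248 + fixed 60 = 308.
Compare {H1, H2, H3}: routing cost 265 + fixed 48 = 313.
All other subsets cost ≥ 302. Minimum total cost: 297.

297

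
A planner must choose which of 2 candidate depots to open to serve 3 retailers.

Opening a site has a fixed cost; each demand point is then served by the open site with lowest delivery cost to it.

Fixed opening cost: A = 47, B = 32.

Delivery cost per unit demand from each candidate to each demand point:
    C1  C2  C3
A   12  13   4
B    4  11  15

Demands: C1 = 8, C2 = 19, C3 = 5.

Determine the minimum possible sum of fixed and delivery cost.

340

Open {A, B}: assign each demand point to its cheapest open site.
  C1→B 8×4=32, C2→B 19×11=209, C3→A 5×4=20
  delivery cost 261, fixed 79 → total 340.
Compare {B}: delivery cost 316 + fixed 32 = 348.
Compare {A}: delivery cost 363 + fixed 47 = 410.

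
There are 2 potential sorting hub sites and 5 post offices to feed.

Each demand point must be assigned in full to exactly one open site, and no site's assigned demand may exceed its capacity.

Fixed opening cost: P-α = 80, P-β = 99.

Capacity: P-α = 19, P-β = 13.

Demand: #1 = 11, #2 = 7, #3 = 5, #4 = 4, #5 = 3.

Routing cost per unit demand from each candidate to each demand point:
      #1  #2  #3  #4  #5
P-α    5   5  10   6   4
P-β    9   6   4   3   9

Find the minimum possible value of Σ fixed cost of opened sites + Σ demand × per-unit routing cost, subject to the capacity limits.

328

Open {P-α, P-β}; cheapest assignment that respects the capacities:
  P-α (cap 19, load 18): #1, #2 — cost 11×5 + 7×5 = 90
  P-β (cap 13, load 12): #3, #4, #5 — cost 5×4 + 4×3 + 3×9 = 59
  Shipping 149, fixed 179 → total 328.
  Any other capacity-feasible assignment to {P-α, P-β} ships for at least 149.
Total demand is 30 and no other set of sites has combined capacity ≥ 30, so {P-α, P-β} is the only feasible choice of open sites. Minimum: 328.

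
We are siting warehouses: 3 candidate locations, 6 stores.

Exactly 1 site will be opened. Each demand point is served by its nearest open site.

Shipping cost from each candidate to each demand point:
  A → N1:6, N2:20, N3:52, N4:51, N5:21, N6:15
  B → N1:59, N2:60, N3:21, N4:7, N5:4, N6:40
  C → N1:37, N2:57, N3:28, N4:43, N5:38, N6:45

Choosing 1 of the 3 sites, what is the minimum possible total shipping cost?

Open {A}.
  N1→A 6, N2→A 20, N3→A 52, N4→A 51, N5→A 21, N6→A 15  ⇒ total 165.
Compare {B}: total 191.
Compare {C}: total 248.

165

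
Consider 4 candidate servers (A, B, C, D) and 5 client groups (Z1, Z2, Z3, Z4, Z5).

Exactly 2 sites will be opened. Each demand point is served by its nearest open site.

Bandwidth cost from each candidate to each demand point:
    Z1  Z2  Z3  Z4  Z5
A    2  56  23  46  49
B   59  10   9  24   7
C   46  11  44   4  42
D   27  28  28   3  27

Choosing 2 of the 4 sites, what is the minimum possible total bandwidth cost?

Open {A, B}.
  Z1→A 2, Z2→B 10, Z3→B 9, Z4→B 24, Z5→B 7  ⇒ total 52.
Compare {B, D}: total 56.
Compare {B, C}: total 76.
No size-2 selection does better; minimum is 52.

52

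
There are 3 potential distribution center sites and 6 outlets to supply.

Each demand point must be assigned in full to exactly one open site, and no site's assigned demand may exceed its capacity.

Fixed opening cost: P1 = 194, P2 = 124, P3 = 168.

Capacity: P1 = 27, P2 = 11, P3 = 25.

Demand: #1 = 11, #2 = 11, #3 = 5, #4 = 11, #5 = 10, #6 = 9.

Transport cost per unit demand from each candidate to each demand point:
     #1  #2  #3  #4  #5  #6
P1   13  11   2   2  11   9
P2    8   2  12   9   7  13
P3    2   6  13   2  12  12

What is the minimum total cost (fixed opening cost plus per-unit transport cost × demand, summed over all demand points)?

Open {P1, P2, P3}; cheapest assignment that respects the capacities:
  P1 (cap 27, load 24): #3, #5, #6 — cost 5×2 + 10×11 + 9×9 = 201
  P2 (cap 11, load 11): #2 — cost 11×2 = 22
  P3 (cap 25, load 22): #1, #4 — cost 11×2 + 11×2 = 44
  Shipping 267, fixed 486 → total 753.
  Any other capacity-feasible assignment to {P1, P2, P3} ships for at least 267.
Total demand is 57 and no other set of sites has combined capacity ≥ 57, so {P1, P2, P3} is the only feasible choice of open sites. Minimum: 753.

753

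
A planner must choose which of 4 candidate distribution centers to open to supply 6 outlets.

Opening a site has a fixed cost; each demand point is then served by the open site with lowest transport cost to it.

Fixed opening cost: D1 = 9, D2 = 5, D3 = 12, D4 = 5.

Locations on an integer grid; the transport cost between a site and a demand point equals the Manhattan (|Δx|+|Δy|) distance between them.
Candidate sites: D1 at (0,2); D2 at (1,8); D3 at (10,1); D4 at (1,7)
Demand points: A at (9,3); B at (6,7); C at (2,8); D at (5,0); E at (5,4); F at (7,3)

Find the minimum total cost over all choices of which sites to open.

Open {D3, D4}: assign each demand point to its cheapest open site.
  A→D3 3, B→D4 5, C→D4 2, D→D3 6, E→D4 7, F→D3 5
  transport cost 28, fixed 17 → total 45.
Compare {D2, D3}: transport cost 29 + fixed 17 = 46.
Compare {D2, D3, D4}: transport cost 27 + fixed 22 = 49.
Compare {D4}: transport cost 47 + fixed 5 = 52.
All other subsets cost ≥ 46. Minimum total cost: 45.

45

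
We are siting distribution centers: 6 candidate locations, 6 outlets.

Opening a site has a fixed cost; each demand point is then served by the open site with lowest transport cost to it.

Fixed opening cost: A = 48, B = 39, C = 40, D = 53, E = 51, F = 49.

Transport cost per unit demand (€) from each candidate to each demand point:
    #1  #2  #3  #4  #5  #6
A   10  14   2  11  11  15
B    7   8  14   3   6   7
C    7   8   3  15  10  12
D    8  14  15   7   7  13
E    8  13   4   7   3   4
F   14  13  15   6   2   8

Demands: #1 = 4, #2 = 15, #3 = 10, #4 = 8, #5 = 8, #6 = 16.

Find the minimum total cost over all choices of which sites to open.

390

Open {B, E}: assign each demand point to its cheapest open site.
  #1→B 4×7=28, #2→B 15×8=120, #3→E 10×4=40, #4→B 8×3=24, #5→E 8×3=24, #6→E 16×4=64
  transport cost 300, fixed 90 → total 390.
Compare {C, E}: transport cost 322 + fixed 91 = 413.
Compare {A, B, E}: transport cost 280 + fixed 138 = 418.
Compare {B, C, E}: transport cost 290 + fixed 130 = 420.
All other subsets cost ≥ 413. Minimum total cost: 390.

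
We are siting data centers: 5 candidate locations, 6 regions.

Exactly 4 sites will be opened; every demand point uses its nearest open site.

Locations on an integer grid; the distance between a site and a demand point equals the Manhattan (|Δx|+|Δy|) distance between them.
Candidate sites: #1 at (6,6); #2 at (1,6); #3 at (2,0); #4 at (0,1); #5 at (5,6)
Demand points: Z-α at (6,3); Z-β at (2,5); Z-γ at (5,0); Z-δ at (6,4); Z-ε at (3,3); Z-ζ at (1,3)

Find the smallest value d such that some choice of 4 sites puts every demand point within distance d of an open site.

4

Open {#1, #2, #3, #4}.
  Farthest demand point is Z-ε at distance 4 (to #3); all others are ≤ 4.
With {#1, #2, #3, #5} the worst case is 4.
With {#1, #3, #4, #5} the worst case is 4.
No size-4 selection achieves below 4.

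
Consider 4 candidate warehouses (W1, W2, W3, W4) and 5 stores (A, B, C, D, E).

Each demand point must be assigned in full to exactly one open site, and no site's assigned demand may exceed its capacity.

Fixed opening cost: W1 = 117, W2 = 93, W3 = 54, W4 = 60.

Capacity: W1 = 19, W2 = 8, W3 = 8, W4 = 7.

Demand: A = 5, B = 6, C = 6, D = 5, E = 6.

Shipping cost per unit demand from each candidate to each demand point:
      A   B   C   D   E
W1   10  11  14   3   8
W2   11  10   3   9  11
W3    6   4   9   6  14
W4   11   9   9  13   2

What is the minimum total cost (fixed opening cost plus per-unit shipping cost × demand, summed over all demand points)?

416

Open {W1, W3, W4}; cheapest assignment that respects the capacities:
  W1 (cap 19, load 16): A, C, D — cost 5×10 + 6×14 + 5×3 = 149
  W3 (cap 8, load 6): B — cost 6×4 = 24
  W4 (cap 7, load 6): E — cost 6×2 = 12
  Shipping 185, fixed 231 → total 416.
  Any other capacity-feasible assignment to {W1, W3, W4} ships for at least 185.
Compare {W1, W2, W3}: its best feasible assignment gives total 419.
Compare {W1, W2, W4}: its best feasible assignment gives total 431.
Every other set of open sites that can feasibly serve all demand totals ≥ 419 even under its best assignment. Minimum: 416.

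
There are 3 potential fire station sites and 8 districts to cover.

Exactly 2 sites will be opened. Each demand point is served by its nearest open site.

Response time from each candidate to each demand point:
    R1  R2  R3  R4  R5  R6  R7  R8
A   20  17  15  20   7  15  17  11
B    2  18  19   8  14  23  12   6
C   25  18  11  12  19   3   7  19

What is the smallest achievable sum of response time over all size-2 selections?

69

Open {B, C}.
  R1→B 2, R2→B 18, R3→C 11, R4→B 8, R5→B 14, R6→C 3, R7→C 7, R8→B 6  ⇒ total 69.
Compare {A, B}: total 82.
Compare {A, C}: total 88.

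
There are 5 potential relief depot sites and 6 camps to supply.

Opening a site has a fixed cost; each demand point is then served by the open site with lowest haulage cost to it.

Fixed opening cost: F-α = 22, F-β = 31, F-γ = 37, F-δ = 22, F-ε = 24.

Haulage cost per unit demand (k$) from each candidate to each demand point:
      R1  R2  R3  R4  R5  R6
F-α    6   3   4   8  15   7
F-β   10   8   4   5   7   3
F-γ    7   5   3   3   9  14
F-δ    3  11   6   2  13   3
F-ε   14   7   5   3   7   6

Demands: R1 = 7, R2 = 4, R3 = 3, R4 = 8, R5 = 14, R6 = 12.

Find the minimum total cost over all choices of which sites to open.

Open {F-δ, F-ε}: assign each demand point to its cheapest open site.
  R1→F-δ 7×3=21, R2→F-ε 4×7=28, R3→F-ε 3×5=15, R4→F-δ 8×2=16, R5→F-ε 14×7=98, R6→F-δ 12×3=36
  haulage cost 214, fixed 46 → total 260.
Compare {F-α, F-δ, F-ε}: haulage cost 195 + fixed 68 = 263.
Compare {F-β, F-δ}: haulage cost 215 + fixed 53 = 268.
Compare {F-α, F-β, F-δ}: haulage cost 195 + fixed 75 = 270.
All other subsets cost ≥ 263. Minimum total cost: 260.

260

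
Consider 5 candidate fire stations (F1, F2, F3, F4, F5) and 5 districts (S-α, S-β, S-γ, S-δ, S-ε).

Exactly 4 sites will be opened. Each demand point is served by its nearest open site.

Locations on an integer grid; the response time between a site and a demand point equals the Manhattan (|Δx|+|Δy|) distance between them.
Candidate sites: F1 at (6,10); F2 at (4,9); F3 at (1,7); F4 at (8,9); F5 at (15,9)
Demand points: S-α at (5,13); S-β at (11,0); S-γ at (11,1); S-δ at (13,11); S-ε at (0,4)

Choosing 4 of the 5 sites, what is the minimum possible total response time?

Open {F1, F3, F4, F5}.
  S-α→F1 4, S-β→F4 12, S-γ→F4 11, S-δ→F5 4, S-ε→F3 4  ⇒ total 35.
Compare {F2, F3, F4, F5}: total 36.
Compare {F1, F2, F3, F5}: total 37.
No size-4 selection does better; minimum is 35.

35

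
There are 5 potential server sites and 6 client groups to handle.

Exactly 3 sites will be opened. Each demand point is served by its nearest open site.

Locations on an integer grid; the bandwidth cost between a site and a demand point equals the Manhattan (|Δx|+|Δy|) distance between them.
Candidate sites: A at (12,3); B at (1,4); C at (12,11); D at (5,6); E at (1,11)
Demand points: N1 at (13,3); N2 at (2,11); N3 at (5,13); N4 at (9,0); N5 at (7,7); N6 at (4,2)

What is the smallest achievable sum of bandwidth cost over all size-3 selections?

22

Open {A, D, E}.
  N1→A 1, N2→E 1, N3→E 6, N4→A 6, N5→D 3, N6→D 5  ⇒ total 22.
Compare {A, B, E}: total 28.
Compare {A, B, D}: total 30.
No size-3 selection does better; minimum is 22.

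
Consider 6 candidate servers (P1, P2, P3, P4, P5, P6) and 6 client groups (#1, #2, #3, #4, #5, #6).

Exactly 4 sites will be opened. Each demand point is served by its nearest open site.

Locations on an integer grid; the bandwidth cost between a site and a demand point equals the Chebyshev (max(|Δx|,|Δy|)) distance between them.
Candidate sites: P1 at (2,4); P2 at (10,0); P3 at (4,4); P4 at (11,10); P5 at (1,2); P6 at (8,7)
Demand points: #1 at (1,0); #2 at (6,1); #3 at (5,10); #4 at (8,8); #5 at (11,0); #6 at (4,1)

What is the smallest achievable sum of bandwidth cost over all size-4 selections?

Open {P2, P3, P5, P6}.
  #1→P5 2, #2→P3 3, #3→P6 3, #4→P6 1, #5→P2 1, #6→P3 3  ⇒ total 13.
Compare {P1, P2, P5, P6}: total 14.
Compare {P2, P4, P5, P6}: total 14.
No size-4 selection does better; minimum is 13.

13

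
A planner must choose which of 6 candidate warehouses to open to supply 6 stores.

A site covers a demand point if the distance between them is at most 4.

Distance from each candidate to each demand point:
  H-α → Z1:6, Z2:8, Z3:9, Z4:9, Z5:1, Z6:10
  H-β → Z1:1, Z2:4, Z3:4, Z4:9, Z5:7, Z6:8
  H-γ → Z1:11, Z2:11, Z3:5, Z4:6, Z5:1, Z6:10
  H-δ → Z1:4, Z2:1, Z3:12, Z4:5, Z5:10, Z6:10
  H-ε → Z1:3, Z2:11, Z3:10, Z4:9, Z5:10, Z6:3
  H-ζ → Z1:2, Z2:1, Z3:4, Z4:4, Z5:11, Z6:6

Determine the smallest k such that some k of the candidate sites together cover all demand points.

3

Coverage sets (demand points within 4 of each site):
  H-α: {Z5}
  H-β: {Z1, Z2, Z3}
  H-γ: {Z5}
  H-δ: {Z1, Z2}
  H-ε: {Z1, Z6}
  H-ζ: {Z1, Z2, Z3, Z4}
No 2 sites suffice: every size-2 union leaves at least one demand point uncovered.
But {H-α, H-ε, H-ζ} covers everything, so the minimum is 3.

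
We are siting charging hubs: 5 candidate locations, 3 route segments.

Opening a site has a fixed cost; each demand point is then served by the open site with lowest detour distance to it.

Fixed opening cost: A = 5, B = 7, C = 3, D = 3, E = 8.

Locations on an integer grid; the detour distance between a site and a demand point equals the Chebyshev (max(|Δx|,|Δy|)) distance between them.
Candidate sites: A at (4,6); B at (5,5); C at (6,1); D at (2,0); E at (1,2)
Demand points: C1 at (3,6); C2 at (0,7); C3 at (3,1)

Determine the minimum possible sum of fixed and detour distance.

Open {A, D}: assign each demand point to its cheapest open site.
  C1→A 1, C2→A 4, C3→D 1
  detour distance 6, fixed 8 → total 14.
Compare {A}: detour distance 10 + fixed 5 = 15.
Compare {A, C}: detour distance 8 + fixed 8 = 16.
Compare {C}: detour distance 14 + fixed 3 = 17.
All other subsets cost ≥ 15. Minimum total cost: 14.

14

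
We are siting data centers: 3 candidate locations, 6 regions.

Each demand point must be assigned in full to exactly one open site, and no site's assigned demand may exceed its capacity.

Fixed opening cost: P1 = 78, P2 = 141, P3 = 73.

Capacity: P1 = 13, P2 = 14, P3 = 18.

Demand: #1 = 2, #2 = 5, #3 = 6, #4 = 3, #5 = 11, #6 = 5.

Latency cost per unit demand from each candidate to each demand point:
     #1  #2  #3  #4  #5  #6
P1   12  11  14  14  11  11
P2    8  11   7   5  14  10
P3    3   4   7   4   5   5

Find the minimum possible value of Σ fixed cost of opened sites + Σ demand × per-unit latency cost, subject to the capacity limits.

Open {P2, P3}; cheapest assignment that respects the capacities:
  P2 (cap 14, load 14): #3, #4, #6 — cost 6×7 + 3×5 + 5×10 = 107
  P3 (cap 18, load 18): #1, #2, #5 — cost 2×3 + 5×4 + 11×5 = 81
  Shipping 188, fixed 214 → total 402.
  Any other capacity-feasible assignment to {P2, P3} ships for at least 188.
Compare {P1, P2, P3}: its best feasible assignment gives total 480.
Every other set of open sites that can feasibly serve all demand totals ≥ 480 even under its best assignment. Minimum: 402.

402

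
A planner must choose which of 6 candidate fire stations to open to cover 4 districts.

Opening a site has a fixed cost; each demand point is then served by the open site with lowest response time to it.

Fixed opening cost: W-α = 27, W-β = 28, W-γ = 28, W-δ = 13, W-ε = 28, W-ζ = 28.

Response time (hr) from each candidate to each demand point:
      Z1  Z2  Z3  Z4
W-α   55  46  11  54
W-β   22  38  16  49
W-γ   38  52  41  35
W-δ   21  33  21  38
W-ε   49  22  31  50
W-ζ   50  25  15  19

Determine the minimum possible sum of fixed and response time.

121

Open {W-δ, W-ζ}: assign each demand point to its cheapest open site.
  Z1→W-δ 21, Z2→W-ζ 25, Z3→W-ζ 15, Z4→W-ζ 19
  response time 80, fixed 41 → total 121.
Compare {W-δ}: response time 113 + fixed 13 = 126.
Compare {W-ζ}: response time 109 + fixed 28 = 137.
Compare {W-β, W-ζ}: response time 81 + fixed 56 = 137.
All other subsets cost ≥ 126. Minimum total cost: 121.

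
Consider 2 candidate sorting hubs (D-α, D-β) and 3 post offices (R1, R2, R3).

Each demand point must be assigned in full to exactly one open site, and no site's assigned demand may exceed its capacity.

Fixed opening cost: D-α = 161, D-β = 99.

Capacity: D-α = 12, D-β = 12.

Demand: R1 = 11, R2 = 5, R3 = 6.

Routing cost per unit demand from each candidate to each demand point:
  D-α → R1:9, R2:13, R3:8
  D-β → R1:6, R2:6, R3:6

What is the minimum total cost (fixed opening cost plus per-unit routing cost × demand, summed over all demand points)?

Open {D-α, D-β}; cheapest assignment that respects the capacities:
  D-α (cap 12, load 11): R1 — cost 11×9 = 99
  D-β (cap 12, load 11): R2, R3 — cost 5×6 + 6×6 = 66
  Shipping 165, fixed 260 → total 425.
  Any other capacity-feasible assignment to {D-α, D-β} ships for at least 165.
Total demand is 22 and no other set of sites has combined capacity ≥ 22, so {D-α, D-β} is the only feasible choice of open sites. Minimum: 425.

425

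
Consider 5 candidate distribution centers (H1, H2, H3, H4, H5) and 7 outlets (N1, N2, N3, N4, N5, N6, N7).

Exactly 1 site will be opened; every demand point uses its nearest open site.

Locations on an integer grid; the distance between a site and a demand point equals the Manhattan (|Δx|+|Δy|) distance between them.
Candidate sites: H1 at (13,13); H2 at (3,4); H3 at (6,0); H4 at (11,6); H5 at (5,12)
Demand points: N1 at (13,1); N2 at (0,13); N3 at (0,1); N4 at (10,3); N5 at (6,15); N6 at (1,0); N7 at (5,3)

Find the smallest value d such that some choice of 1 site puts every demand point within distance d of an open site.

Open {H2}.
  Farthest demand point is N5 at distance 14 (to H2); all others are ≤ 14.
With {H4} the worst case is 18.
With {H3} the worst case is 19.
No size-1 selection achieves below 14.

14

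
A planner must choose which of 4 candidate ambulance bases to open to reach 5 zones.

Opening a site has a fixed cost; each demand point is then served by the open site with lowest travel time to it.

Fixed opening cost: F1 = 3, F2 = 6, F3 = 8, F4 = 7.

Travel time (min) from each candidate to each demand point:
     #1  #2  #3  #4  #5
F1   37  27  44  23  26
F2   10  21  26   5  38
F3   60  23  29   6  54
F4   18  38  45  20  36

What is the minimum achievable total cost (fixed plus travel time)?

Open {F1, F2}: assign each demand point to its cheapest open site.
  #1→F2 10, #2→F2 21, #3→F2 26, #4→F2 5, #5→F1 26
  travel time 88, fixed 9 → total 97.
Compare {F1, F2, F4}: travel time 88 + fixed 16 = 104.
Compare {F1, F2, F3}: travel time 88 + fixed 17 = 105.
Compare {F2}: travel time 100 + fixed 6 = 106.
All other subsets cost ≥ 104. Minimum total cost: 97.

97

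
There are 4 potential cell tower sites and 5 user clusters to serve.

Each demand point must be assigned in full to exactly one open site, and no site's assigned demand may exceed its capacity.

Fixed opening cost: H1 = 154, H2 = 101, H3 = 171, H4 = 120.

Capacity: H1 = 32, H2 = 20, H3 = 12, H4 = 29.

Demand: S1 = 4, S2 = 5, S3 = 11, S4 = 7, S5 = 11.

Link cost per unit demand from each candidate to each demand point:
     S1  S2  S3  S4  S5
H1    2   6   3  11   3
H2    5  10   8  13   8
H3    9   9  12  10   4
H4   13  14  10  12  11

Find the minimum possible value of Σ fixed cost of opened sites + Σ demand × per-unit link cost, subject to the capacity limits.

Open {H1, H2}; cheapest assignment that respects the capacities:
  H1 (cap 32, load 31): S1, S2, S3, S5 — cost 4×2 + 5×6 + 11×3 + 11×3 = 104
  H2 (cap 20, load 7): S4 — cost 7×13 = 91
  Shipping 195, fixed 255 → total 450.
  Any other capacity-feasible assignment to {H1, H2} ships for at least 195.
Compare {H1, H4}: its best feasible assignment gives total 462.
Compare {H1, H3}: its best feasible assignment gives total 499.
Every other set of open sites that can feasibly serve all demand totals ≥ 462 even under its best assignment. Minimum: 450.

450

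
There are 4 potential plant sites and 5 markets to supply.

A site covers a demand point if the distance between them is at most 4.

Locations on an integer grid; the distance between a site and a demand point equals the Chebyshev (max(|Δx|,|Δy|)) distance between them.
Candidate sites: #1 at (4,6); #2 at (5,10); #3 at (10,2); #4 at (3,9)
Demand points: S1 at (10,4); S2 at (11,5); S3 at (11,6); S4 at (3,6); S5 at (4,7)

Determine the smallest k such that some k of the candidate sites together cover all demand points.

2

Coverage sets (demand points within 4 of each site):
  #1: {S4, S5}
  #2: {S4, S5}
  #3: {S1, S2, S3}
  #4: {S4, S5}
No single site covers all 5 demand points.
But {#1, #3} covers everything, so the minimum is 2.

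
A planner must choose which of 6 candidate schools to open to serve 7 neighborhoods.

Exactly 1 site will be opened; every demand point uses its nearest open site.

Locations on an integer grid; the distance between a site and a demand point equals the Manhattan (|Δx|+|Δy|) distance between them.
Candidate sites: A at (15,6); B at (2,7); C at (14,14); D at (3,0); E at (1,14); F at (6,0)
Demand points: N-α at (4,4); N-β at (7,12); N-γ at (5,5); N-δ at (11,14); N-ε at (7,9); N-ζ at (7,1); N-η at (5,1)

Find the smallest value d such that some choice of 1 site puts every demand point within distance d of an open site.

Open {A}.
  Farthest demand point is N-η at distance 15 (to A); all others are ≤ 15.
With {B} the worst case is 16.
With {E} the worst case is 19.
No size-1 selection achieves below 15.

15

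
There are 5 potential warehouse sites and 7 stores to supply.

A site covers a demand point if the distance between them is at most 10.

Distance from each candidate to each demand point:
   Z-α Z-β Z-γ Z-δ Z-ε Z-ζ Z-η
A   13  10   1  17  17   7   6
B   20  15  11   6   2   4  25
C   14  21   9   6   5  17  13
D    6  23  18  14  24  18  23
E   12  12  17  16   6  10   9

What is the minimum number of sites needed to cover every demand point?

Coverage sets (demand points within 10 of each site):
  A: {Z-β, Z-γ, Z-ζ, Z-η}
  B: {Z-δ, Z-ε, Z-ζ}
  C: {Z-γ, Z-δ, Z-ε}
  D: {Z-α}
  E: {Z-ε, Z-ζ, Z-η}
No 2 sites suffice: every size-2 union leaves at least one demand point uncovered.
But {A, B, D} covers everything, so the minimum is 3.

3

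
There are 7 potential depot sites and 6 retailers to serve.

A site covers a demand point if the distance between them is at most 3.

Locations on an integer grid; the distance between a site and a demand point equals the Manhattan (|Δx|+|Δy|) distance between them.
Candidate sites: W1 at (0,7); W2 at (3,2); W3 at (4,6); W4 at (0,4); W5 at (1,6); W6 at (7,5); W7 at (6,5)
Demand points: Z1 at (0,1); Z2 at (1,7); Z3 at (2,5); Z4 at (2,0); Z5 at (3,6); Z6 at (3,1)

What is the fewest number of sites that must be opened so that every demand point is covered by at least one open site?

Coverage sets (demand points within 3 of each site):
  W1: {Z2}
  W2: {Z4, Z6}
  W3: {Z3, Z5}
  W4: {Z1, Z3}
  W5: {Z2, Z3, Z5}
  W6: {}
  W7: {}
No 2 sites suffice: every size-2 union leaves at least one demand point uncovered.
But {W2, W4, W5} covers everything, so the minimum is 3.

3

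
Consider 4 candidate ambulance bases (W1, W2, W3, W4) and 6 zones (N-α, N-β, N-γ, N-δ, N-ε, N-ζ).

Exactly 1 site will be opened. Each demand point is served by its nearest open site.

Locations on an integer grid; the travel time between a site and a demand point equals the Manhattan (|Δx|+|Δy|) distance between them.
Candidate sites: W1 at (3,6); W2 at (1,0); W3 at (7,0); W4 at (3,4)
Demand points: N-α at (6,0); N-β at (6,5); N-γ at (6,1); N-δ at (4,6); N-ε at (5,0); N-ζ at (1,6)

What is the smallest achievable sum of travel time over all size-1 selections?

Open {W4}.
  N-α→W4 7, N-β→W4 4, N-γ→W4 6, N-δ→W4 3, N-ε→W4 6, N-ζ→W4 4  ⇒ total 30.
Compare {W1}: total 32.
Compare {W3}: total 32.
No size-1 selection does better; minimum is 30.

30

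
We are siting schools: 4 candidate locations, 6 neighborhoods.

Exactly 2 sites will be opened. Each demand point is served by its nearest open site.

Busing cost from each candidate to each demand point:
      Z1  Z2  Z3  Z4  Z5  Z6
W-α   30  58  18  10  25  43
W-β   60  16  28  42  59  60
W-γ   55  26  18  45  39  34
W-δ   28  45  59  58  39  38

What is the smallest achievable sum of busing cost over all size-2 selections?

142

Open {W-α, W-β}.
  Z1→W-α 30, Z2→W-β 16, Z3→W-α 18, Z4→W-α 10, Z5→W-α 25, Z6→W-α 43  ⇒ total 142.
Compare {W-α, W-γ}: total 143.
Compare {W-α, W-δ}: total 164.
No size-2 selection does better; minimum is 142.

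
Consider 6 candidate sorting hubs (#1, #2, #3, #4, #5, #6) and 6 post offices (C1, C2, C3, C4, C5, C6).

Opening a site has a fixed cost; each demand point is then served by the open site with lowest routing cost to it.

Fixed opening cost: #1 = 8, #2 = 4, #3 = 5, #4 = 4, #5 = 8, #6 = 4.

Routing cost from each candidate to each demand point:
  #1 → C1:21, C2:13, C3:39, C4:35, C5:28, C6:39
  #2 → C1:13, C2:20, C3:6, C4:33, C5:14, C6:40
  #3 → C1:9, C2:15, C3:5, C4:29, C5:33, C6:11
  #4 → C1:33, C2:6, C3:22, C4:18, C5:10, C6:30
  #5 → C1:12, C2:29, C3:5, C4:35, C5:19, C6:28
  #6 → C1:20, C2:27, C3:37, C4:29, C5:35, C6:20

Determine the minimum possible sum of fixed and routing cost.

Open {#3, #4}: assign each demand point to its cheapest open site.
  C1→#3 9, C2→#4 6, C3→#3 5, C4→#4 18, C5→#4 10, C6→#3 11
  routing cost 59, fixed 9 → total 68.
Compare {#2, #3, #4}: routing cost 59 + fixed 13 = 72.
Compare {#3, #4, #6}: routing cost 59 + fixed 13 = 72.
Compare {#1, #3, #4}: routing cost 59 + fixed 17 = 76.
All other subsets cost ≥ 72. Minimum total cost: 68.

68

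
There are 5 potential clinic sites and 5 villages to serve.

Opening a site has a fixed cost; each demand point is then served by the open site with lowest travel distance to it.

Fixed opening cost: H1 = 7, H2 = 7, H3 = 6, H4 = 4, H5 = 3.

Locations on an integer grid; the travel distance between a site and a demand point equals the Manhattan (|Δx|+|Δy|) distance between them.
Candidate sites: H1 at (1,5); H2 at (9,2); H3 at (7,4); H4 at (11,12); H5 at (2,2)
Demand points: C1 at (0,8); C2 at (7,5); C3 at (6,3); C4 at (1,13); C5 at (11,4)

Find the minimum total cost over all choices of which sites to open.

32

Open {H1, H3}: assign each demand point to its cheapest open site.
  C1→H1 4, C2→H3 1, C3→H3 2, C4→H1 8, C5→H3 4
  travel distance 19, fixed 13 → total 32.
Compare {H1, H3, H5}: travel distance 19 + fixed 16 = 35.
Compare {H3, H5}: travel distance 27 + fixed 9 = 36.
Compare {H1, H3, H4}: travel distance 19 + fixed 17 = 36.
All other subsets cost ≥ 35. Minimum total cost: 32.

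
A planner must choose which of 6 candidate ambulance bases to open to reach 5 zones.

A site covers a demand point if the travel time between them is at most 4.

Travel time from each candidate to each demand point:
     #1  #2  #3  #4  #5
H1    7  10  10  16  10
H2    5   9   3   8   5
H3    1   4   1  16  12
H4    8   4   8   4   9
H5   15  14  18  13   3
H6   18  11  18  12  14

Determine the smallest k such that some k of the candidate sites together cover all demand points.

3

Coverage sets (demand points within 4 of each site):
  H1: {}
  H2: {#3}
  H3: {#1, #2, #3}
  H4: {#2, #4}
  H5: {#5}
  H6: {}
No 2 sites suffice: every size-2 union leaves at least one demand point uncovered.
But {H3, H4, H5} covers everything, so the minimum is 3.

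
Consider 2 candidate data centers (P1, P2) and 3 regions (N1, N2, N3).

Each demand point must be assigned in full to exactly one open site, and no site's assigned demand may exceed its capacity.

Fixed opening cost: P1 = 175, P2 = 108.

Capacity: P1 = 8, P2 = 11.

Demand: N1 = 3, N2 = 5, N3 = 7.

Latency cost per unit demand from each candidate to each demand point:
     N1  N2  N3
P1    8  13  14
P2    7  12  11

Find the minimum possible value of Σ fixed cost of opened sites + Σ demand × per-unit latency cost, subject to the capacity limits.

446

Open {P1, P2}; cheapest assignment that respects the capacities:
  P1 (cap 8, load 5): N2 — cost 5×13 = 65
  P2 (cap 11, load 10): N1, N3 — cost 3×7 + 7×11 = 98
  Shipping 163, fixed 283 → total 446.
  Any other capacity-feasible assignment to {P1, P2} ships for at least 163.
Total demand is 15 and no other set of sites has combined capacity ≥ 15, so {P1, P2} is the only feasible choice of open sites. Minimum: 446.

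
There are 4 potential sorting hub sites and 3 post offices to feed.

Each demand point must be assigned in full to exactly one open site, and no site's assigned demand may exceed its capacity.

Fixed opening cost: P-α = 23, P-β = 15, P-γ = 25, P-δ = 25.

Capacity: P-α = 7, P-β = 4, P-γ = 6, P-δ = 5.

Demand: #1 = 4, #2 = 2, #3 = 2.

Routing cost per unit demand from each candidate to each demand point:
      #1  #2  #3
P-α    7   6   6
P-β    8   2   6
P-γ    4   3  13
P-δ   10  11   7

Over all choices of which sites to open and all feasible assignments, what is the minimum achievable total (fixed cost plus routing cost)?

Open {P-β, P-γ}; cheapest assignment that respects the capacities:
  P-β (cap 4, load 4): #2, #3 — cost 2×2 + 2×6 = 16
  P-γ (cap 6, load 4): #1 — cost 4×4 = 16
  Shipping 32, fixed 40 → total 72.
  Any other capacity-feasible assignment to {P-β, P-γ} ships for at least 32.
Compare {P-α, P-β}: its best feasible assignment gives total 82.
Compare {P-α, P-γ}: its best feasible assignment gives total 82.
Every other set of open sites that can feasibly serve all demand totals ≥ 82 even under its best assignment. Minimum: 72.

72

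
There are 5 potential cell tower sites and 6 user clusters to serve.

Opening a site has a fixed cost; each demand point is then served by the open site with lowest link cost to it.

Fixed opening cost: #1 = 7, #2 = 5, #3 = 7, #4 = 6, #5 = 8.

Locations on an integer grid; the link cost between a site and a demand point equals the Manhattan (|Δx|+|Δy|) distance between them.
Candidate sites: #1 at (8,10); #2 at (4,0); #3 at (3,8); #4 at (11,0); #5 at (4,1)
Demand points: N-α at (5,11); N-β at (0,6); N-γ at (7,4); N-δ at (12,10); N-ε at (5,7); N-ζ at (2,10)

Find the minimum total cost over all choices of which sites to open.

40

Open {#1, #3}: assign each demand point to its cheapest open site.
  N-α→#1 4, N-β→#3 5, N-γ→#1 7, N-δ→#1 4, N-ε→#3 3, N-ζ→#3 3
  link cost 26, fixed 14 → total 40.
Compare {#3}: link cost 35 + fixed 7 = 42.
Compare {#1, #2, #3}: link cost 26 + fixed 19 = 45.
Compare {#1}: link cost 39 + fixed 7 = 46.
All other subsets cost ≥ 42. Minimum total cost: 40.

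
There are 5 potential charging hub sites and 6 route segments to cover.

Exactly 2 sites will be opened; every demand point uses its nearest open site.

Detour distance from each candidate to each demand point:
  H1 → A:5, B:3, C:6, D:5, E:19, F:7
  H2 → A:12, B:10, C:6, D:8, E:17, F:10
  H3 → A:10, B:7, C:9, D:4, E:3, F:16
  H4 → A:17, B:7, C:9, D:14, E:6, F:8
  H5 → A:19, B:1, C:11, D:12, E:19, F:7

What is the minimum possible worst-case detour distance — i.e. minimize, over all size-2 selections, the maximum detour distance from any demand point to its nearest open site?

Open {H1, H3}.
  Farthest demand point is F at detour distance 7 (to H1); all others are ≤ 7.
With {H1, H4} the worst case is 7.
With {H2, H3} the worst case is 10.
No size-2 selection achieves below 7.

7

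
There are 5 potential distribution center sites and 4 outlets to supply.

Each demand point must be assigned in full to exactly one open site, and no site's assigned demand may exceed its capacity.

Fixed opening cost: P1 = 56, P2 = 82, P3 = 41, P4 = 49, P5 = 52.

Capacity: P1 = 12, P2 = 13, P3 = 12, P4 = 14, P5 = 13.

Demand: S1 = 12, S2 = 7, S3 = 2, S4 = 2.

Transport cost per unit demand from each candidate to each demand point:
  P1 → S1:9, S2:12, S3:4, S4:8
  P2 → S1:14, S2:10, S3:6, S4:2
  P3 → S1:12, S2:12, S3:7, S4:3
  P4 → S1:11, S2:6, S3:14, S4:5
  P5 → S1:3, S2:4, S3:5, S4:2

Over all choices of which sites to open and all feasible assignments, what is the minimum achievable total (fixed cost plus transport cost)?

217

Open {P4, P5}; cheapest assignment that respects the capacities:
  P4 (cap 14, load 11): S2, S3, S4 — cost 7×6 + 2×14 + 2×5 = 80
  P5 (cap 13, load 12): S1 — cost 12×3 = 36
  Shipping 116, fixed 101 → total 217.
  Any other capacity-feasible assignment to {P4, P5} ships for at least 116.
Compare {P3, P5}: its best feasible assignment gives total 233.
Compare {P3, P4, P5}: its best feasible assignment gives total 240.
Every other set of open sites that can feasibly serve all demand totals ≥ 233 even under its best assignment. Minimum: 217.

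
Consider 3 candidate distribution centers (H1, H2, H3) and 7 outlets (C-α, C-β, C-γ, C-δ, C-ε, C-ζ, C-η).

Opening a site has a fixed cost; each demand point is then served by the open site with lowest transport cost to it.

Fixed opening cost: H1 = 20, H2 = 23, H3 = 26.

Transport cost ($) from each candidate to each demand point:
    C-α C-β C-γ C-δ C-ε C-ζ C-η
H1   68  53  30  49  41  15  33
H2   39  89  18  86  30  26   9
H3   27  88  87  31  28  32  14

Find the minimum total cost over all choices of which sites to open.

244

Open {H1, H3}: assign each demand point to its cheapest open site.
  C-α→H3 27, C-β→H1 53, C-γ→H1 30, C-δ→H3 31, C-ε→H3 28, C-ζ→H1 15, C-η→H3 14
  transport cost 198, fixed 46 → total 244.
Compare {H1, H2, H3}: transport cost 181 + fixed 69 = 250.
Compare {H1, H2}: transport cost 213 + fixed 43 = 256.
Compare {H2, H3}: transport cost 227 + fixed 49 = 276.
All other subsets cost ≥ 250. Minimum total cost: 244.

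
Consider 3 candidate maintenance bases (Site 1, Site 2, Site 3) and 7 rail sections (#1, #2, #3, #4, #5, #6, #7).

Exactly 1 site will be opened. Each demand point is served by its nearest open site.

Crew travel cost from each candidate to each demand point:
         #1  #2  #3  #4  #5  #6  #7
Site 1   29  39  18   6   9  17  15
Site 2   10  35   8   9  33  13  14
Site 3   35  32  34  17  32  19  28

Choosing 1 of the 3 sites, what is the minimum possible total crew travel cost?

Open {Site 2}.
  #1→Site 2 10, #2→Site 2 35, #3→Site 2 8, #4→Site 2 9, #5→Site 2 33, #6→Site 2 13, #7→Site 2 14  ⇒ total 122.
Compare {Site 1}: total 133.
Compare {Site 3}: total 197.

122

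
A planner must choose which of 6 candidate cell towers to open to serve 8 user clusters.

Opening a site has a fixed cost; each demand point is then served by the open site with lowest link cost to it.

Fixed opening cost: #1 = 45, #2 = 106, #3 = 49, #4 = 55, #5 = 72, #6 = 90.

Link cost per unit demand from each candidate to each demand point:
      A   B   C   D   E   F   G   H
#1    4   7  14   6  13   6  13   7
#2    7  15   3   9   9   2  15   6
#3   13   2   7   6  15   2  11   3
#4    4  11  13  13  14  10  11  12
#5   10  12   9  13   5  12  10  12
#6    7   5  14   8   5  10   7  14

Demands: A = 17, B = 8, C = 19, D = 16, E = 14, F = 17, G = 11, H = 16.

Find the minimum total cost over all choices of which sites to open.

Open {#1, #3, #6}: assign each demand point to its cheapest open site.
  A→#1 17×4=68, B→#3 8×2=16, C→#3 19×7=133, D→#1 16×6=96, E→#6 14×5=70, F→#3 17×2=34, G→#6 11×7=77, H→#3 16×3=48
  link cost 542, fixed 184 → total 726.
Compare {#3, #6}: link cost 593 + fixed 139 = 732.
Compare {#3, #4, #6}: link cost 542 + fixed 194 = 736.
Compare {#1, #3, #5}: link cost 575 + fixed 166 = 741.
All other subsets cost ≥ 732. Minimum total cost: 726.

726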